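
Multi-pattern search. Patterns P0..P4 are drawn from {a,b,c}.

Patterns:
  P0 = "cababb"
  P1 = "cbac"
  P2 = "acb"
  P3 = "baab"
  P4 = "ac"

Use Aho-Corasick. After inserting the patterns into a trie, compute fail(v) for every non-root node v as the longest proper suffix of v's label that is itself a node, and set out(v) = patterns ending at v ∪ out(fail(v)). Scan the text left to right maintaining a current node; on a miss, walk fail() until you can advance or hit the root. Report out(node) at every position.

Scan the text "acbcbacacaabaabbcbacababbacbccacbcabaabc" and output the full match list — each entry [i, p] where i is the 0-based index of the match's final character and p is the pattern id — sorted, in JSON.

Construct AC machine:
Trie (insert patterns):
  n0 'ε': a→10 b→13 c→1
  n1 'c': a→2 b→7
  n2 'ca': b→3
  n3 'cab': a→4
  n4 'caba': b→5
  n5 'cabab': b→6
  n6 'cababb': ·  ←P0
  n7 'cb': a→8
  n8 'cba': c→9
  n9 'cbac': ·  ←P1
  n10 'a': c→11
  n11 'ac': b→12  ←P4
  n12 'acb': ·  ←P2
  n13 'b': a→14
  n14 'ba': a→15
  n15 'baa': b→16
  n16 'baab': ·  ←P3

BFS fail/out derivation:
  fail(1) 'c': from fail(0)=0 chase 'c': 0 ⇒ 0;  out=∅∪out(0)=∅
  fail(10) 'a': from fail(0)=0 chase 'a': 0 ⇒ 0;  out=∅∪out(0)=∅
  fail(13) 'b': from fail(0)=0 chase 'b': 0 ⇒ 0;  out=∅∪out(0)=∅
  fail(2) 'ca': from fail(1)=0 chase 'a': 0 ⇒ 10;  out=∅∪out(10)=∅
  fail(7) 'cb': from fail(1)=0 chase 'b': 0 ⇒ 13;  out=∅∪out(13)=∅
  fail(11) 'ac': from fail(10)=0 chase 'c': 0 ⇒ 1;  out={4}∪out(1)={4}
  fail(14) 'ba': from fail(13)=0 chase 'a': 0 ⇒ 10;  out=∅∪out(10)=∅
  fail(3) 'cab': from fail(2)=10 chase 'b': 10→0 ⇒ 13;  out=∅∪out(13)=∅
  fail(8) 'cba': from fail(7)=13 chase 'a': 13 ⇒ 14;  out=∅∪out(14)=∅
  fail(12) 'acb': from fail(11)=1 chase 'b': 1 ⇒ 7;  out={2}∪out(7)={2}
  fail(15) 'baa': from fail(14)=10 chase 'a': 10→0 ⇒ 10;  out=∅∪out(10)=∅
  fail(4) 'caba': from fail(3)=13 chase 'a': 13 ⇒ 14;  out=∅∪out(14)=∅
  fail(9) 'cbac': from fail(8)=14 chase 'c': 14→10 ⇒ 11;  out={1}∪out(11)={1,4}
  fail(16) 'baab': from fail(15)=10 chase 'b': 10→0 ⇒ 13;  out={3}∪out(13)={3}
  fail(5) 'cabab': from fail(4)=14 chase 'b': 14→10→0 ⇒ 13;  out=∅∪out(13)=∅
  fail(6) 'cababb': from fail(5)=13 chase 'b': 13→0 ⇒ 13;  out={0}∪out(13)={0}

Run:
pos 0 'a': at 10
pos 1 'c': at 11  ** P4@[0:1]
pos 2 'b': at 12  ** P2@[0:2]
pos 3 'c': at 1 ·f
pos 4 'b': at 7
pos 5 'a': at 8
pos 6 'c': at 9  ** P1@[3:6],P4@[5:6]
pos 7 'a': at 2 ·f
pos 8 'c': at 11 ·f  ** P4@[7:8]
pos 9 'a': at 2 ·f
pos 10 'a': at 10 ·f
pos 11 'b': at 13 ·f
pos 12 'a': at 14
pos 13 'a': at 15
pos 14 'b': at 16  ** P3@[11:14]
pos 15 'b': at 13 ·f
pos 16 'c': at 1 ·f
pos 17 'b': at 7
pos 18 'a': at 8
pos 19 'c': at 9  ** P1@[16:19],P4@[18:19]
pos 20 'a': at 2 ·f
pos 21 'b': at 3
pos 22 'a': at 4
pos 23 'b': at 5
pos 24 'b': at 6  ** P0@[19:24]
pos 25 'a': at 14 ·f
pos 26 'c': at 11 ·f  ** P4@[25:26]
pos 27 'b': at 12  ** P2@[25:27]
pos 28 'c': at 1 ·f
pos 29 'c': at 1 ·f
pos 30 'a': at 2
pos 31 'c': at 11 ·f  ** P4@[30:31]
pos 32 'b': at 12  ** P2@[30:32]
pos 33 'c': at 1 ·f
pos 34 'a': at 2
pos 35 'b': at 3
pos 36 'a': at 4
pos 37 'a': at 15 ·f
pos 38 'b': at 16  ** P3@[35:38]
pos 39 'c': at 1 ·f

All matches (sorted): [[1,4],[2,2],[6,1],[6,4],[8,4],[14,3],[19,1],[19,4],[24,0],[26,4],[27,2],[31,4],[32,2],[38,3]]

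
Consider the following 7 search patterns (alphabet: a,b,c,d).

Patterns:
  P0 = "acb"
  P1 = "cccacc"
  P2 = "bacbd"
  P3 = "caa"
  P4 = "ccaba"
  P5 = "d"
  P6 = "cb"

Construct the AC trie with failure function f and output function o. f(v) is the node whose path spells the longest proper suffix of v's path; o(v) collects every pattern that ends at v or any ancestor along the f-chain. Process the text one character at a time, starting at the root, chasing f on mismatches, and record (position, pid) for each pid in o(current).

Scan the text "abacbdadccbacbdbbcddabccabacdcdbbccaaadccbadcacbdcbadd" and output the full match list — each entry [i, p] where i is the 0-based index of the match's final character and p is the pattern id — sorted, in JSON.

Construct AC machine:
Trie nodes:
  0='ε' goto a→1 b→10 c→4 d→20
  1='a' goto c→2
  2='ac' goto b→3
  3='acb' goto ·  ←P0
  4='c' goto a→15 b→21 c→5
  5='cc' goto a→17 c→6
  6='ccc' goto a→7
  7='ccca' goto c→8
  8='cccac' goto c→9
  9='cccacc' goto ·  ←P1
  10='b' goto a→11
  11='ba' goto c→12
  12='bac' goto b→13
  13='bacb' goto d→14
  14='bacbd' goto ·  ←P2
  15='ca' goto a→16
  16='caa' goto ·  ←P3
  17='cca' goto b→18
  18='ccab' goto a→19
  19='ccaba' goto ·  ←P4
  20='d' goto ·  ←P5
  21='cb' goto ·  ←P6

BFS fail/out derivation:
  n1('a'): parent n0 fail=0; on 'a' 0 → fail=0;  out ∅∪∅=∅
  n4('c'): parent n0 fail=0; on 'c' 0 → fail=0;  out ∅∪∅=∅
  n10('b'): parent n0 fail=0; on 'b' 0 → fail=0;  out ∅∪∅=∅
  n20('d'): parent n0 fail=0; on 'd' 0 → fail=0;  out {5}∪∅={5}
  n2('ac'): parent n1 fail=0; on 'c' 0 → fail=4;  out ∅∪∅=∅
  n5('cc'): parent n4 fail=0; on 'c' 0 → fail=4;  out ∅∪∅=∅
  n11('ba'): parent n10 fail=0; on 'a' 0 → fail=1;  out ∅∪∅=∅
  n15('ca'): parent n4 fail=0; on 'a' 0 → fail=1;  out ∅∪∅=∅
  n21('cb'): parent n4 fail=0; on 'b' 0 → fail=10;  out {6}∪∅={6}
  n3('acb'): parent n2 fail=4; on 'b' 4 → fail=21;  out {0}∪{6}={0,6}
  n6('ccc'): parent n5 fail=4; on 'c' 4 → fail=5;  out ∅∪∅=∅
  n12('bac'): parent n11 fail=1; on 'c' 1 → fail=2;  out ∅∪∅=∅
  n16('caa'): parent n15 fail=1; on 'a' 1→0 → fail=1;  out {3}∪∅={3}
  n17('cca'): parent n5 fail=4; on 'a' 4 → fail=15;  out ∅∪∅=∅
  n7('ccca'): parent n6 fail=5; on 'a' 5 → fail=17;  out ∅∪∅=∅
  n13('bacb'): parent n12 fail=2; on 'b' 2 → fail=3;  out ∅∪{0,6}={0,6}
  n18('ccab'): parent n17 fail=15; on 'b' 15→1→0 → fail=10;  out ∅∪∅=∅
  n8('cccac'): parent n7 fail=17; on 'c' 17→15→1 → fail=2;  out ∅∪∅=∅
  n14('bacbd'): parent n13 fail=3; on 'd' 3→21→10→0 → fail=20;  out {2}∪{5}={2,5}
  n19('ccaba'): parent n18 fail=10; on 'a' 10 → fail=11;  out {4}∪∅={4}
  n9('cccacc'): parent n8 fail=2; on 'c' 2→4 → fail=5;  out {1}∪∅={1}

Run:
pos 0 'a': at 1
pos 1 'b': at 10 (fail-walked)
pos 2 'a': at 11
pos 3 'c': at 12
pos 4 'b': at 13  emit P0@[2:4],P6@[3:4]
pos 5 'd': at 14  emit P2@[1:5],P5@[5:5]
pos 6 'a': at 1 (fail-walked)
pos 7 'd': at 20 (fail-walked)  emit P5@[7:7]
pos 8 'c': at 4 (fail-walked)
pos 9 'c': at 5
pos 10 'b': at 21 (fail-walked)  emit P6@[9:10]
pos 11 'a': at 11 (fail-walked)
pos 12 'c': at 12
pos 13 'b': at 13  emit P0@[11:13],P6@[12:13]
pos 14 'd': at 14  emit P2@[10:14],P5@[14:14]
pos 15 'b': at 10 (fail-walked)
pos 16 'b': at 10 (fail-walked)
pos 17 'c': at 4 (fail-walked)
pos 18 'd': at 20 (fail-walked)  emit P5@[18:18]
pos 19 'd': at 20 (fail-walked)  emit P5@[19:19]
pos 20 'a': at 1 (fail-walked)
pos 21 'b': at 10 (fail-walked)
pos 22 'c': at 4 (fail-walked)
pos 23 'c': at 5
pos 24 'a': at 17
pos 25 'b': at 18
pos 26 'a': at 19  emit P4@[22:26]
pos 27 'c': at 12 (fail-walked)
pos 28 'd': at 20 (fail-walked)  emit P5@[28:28]
pos 29 'c': at 4 (fail-walked)
pos 30 'd': at 20 (fail-walked)  emit P5@[30:30]
pos 31 'b': at 10 (fail-walked)
pos 32 'b': at 10 (fail-walked)
pos 33 'c': at 4 (fail-walked)
pos 34 'c': at 5
pos 35 'a': at 17
pos 36 'a': at 16 (fail-walked)  emit P3@[34:36]
pos 37 'a': at 1 (fail-walked)
pos 38 'd': at 20 (fail-walked)  emit P5@[38:38]
pos 39 'c': at 4 (fail-walked)
pos 40 'c': at 5
pos 41 'b': at 21 (fail-walked)  emit P6@[40:41]
pos 42 'a': at 11 (fail-walked)
pos 43 'd': at 20 (fail-walked)  emit P5@[43:43]
pos 44 'c': at 4 (fail-walked)
pos 45 'a': at 15
pos 46 'c': at 2 (fail-walked)
pos 47 'b': at 3  emit P0@[45:47],P6@[46:47]
pos 48 'd': at 20 (fail-walked)  emit P5@[48:48]
pos 49 'c': at 4 (fail-walked)
pos 50 'b': at 21  emit P6@[49:50]
pos 51 'a': at 11 (fail-walked)
pos 52 'd': at 20 (fail-walked)  emit P5@[52:52]
pos 53 'd': at 20 (fail-walked)  emit P5@[53:53]

Result: [[4,0],[4,6],[5,2],[5,5],[7,5],[10,6],[13,0],[13,6],[14,2],[14,5],[18,5],[19,5],[26,4],[28,5],[30,5],[36,3],[38,5],[41,6],[43,5],[47,0],[47,6],[48,5],[50,6],[52,5],[53,5]]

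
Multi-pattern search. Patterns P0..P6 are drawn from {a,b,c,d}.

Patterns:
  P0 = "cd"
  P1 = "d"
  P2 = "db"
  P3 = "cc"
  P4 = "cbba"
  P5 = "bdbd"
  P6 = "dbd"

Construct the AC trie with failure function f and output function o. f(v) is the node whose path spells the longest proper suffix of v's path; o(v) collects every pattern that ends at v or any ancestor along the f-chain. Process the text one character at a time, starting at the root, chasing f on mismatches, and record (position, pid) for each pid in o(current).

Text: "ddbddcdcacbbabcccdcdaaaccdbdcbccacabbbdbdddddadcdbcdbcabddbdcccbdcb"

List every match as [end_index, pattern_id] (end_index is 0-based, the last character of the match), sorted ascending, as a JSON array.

Build:
Trie (insert patterns):
  0='ε' goto b→9 c→1 d→3
  1='c' goto b→6 c→5 d→2
  2='cd' goto ·  ←P0
  3='d' goto b→4  ←P1
  4='db' goto d→13  ←P2
  5='cc' goto ·  ←P3
  6='cb' goto b→7
  7='cbb' goto a→8
  8='cbba' goto ·  ←P4
  9='b' goto d→10
  10='bd' goto b→11
  11='bdb' goto d→12
  12='bdbd' goto ·  ←P5
  13='dbd' goto ·  ←P6

Failure links (BFS by depth):
  n1('c'): parent n0 fail=0; on 'c' 0 → fail=0;  out ∅∪∅=∅
  n3('d'): parent n0 fail=0; on 'd' 0 → fail=0;  out {1}∪∅={1}
  n9('b'): parent n0 fail=0; on 'b' 0 → fail=0;  out ∅∪∅=∅
  n2('cd'): parent n1 fail=0; on 'd' 0 → fail=3;  out {0}∪{1}={0,1}
  n4('db'): parent n3 fail=0; on 'b' 0 → fail=9;  out {2}∪∅={2}
  n5('cc'): parent n1 fail=0; on 'c' 0 → fail=1;  out {3}∪∅={3}
  n6('cb'): parent n1 fail=0; on 'b' 0 → fail=9;  out ∅∪∅=∅
  n10('bd'): parent n9 fail=0; on 'd' 0 → fail=3;  out ∅∪{1}={1}
  n7('cbb'): parent n6 fail=9; on 'b' 9→0 → fail=9;  out ∅∪∅=∅
  n11('bdb'): parent n10 fail=3; on 'b' 3 → fail=4;  out ∅∪{2}={2}
  n13('dbd'): parent n4 fail=9; on 'd' 9 → fail=10;  out {6}∪{1}={1,6}
  n8('cbba'): parent n7 fail=9; on 'a' 9→0 → fail=0;  out {4}∪∅={4}
  n12('bdbd'): parent n11 fail=4; on 'd' 4 → fail=13;  out {5}∪{1,6}={1,5,6}

Scan:
[0] read 'd'  n0⇒n3  emit P1@[0:0]
[1] read 'd'  n3⇒n3 ·f  emit P1@[1:1]
[2] read 'b'  n3⇒n4  emit P2@[1:2]
[3] read 'd'  n4⇒n13  emit P1@[3:3],P6@[1:3]
[4] read 'd'  n13⇒n3 ·f  emit P1@[4:4]
[5] read 'c'  n3⇒n1 ·f
[6] read 'd'  n1⇒n2  emit P0@[5:6],P1@[6:6]
[7] read 'c'  n2⇒n1 ·f
[8] read 'a'  n1⇒n0 ·f
[9] read 'c'  n0⇒n1
[10] read 'b'  n1⇒n6
[11] read 'b'  n6⇒n7
[12] read 'a'  n7⇒n8  emit P4@[9:12]
[13] read 'b'  n8⇒n9 ·f
[14] read 'c'  n9⇒n1 ·f
[15] read 'c'  n1⇒n5  emit P3@[14:15]
[16] read 'c'  n5⇒n5 ·f  emit P3@[15:16]
[17] read 'd'  n5⇒n2 ·f  emit P0@[16:17],P1@[17:17]
[18] read 'c'  n2⇒n1 ·f
[19] read 'd'  n1⇒n2  emit P0@[18:19],P1@[19:19]
[20] read 'a'  n2⇒n0 ·f
[21] read 'a'  n0⇒n0
[22] read 'a'  n0⇒n0
[23] read 'c'  n0⇒n1
[24] read 'c'  n1⇒n5  emit P3@[23:24]
[25] read 'd'  n5⇒n2 ·f  emit P0@[24:25],P1@[25:25]
[26] read 'b'  n2⇒n4 ·f  emit P2@[25:26]
[27] read 'd'  n4⇒n13  emit P1@[27:27],P6@[25:27]
[28] read 'c'  n13⇒n1 ·f
[29] read 'b'  n1⇒n6
[30] read 'c'  n6⇒n1 ·f
[31] read 'c'  n1⇒n5  emit P3@[30:31]
[32] read 'a'  n5⇒n0 ·f
[33] read 'c'  n0⇒n1
[34] read 'a'  n1⇒n0 ·f
[35] read 'b'  n0⇒n9
[36] read 'b'  n9⇒n9 ·f
[37] read 'b'  n9⇒n9 ·f
[38] read 'd'  n9⇒n10  emit P1@[38:38]
[39] read 'b'  n10⇒n11  emit P2@[38:39]
[40] read 'd'  n11⇒n12  emit P1@[40:40],P5@[37:40],P6@[38:40]
[41] read 'd'  n12⇒n3 ·f  emit P1@[41:41]
[42] read 'd'  n3⇒n3 ·f  emit P1@[42:42]
[43] read 'd'  n3⇒n3 ·f  emit P1@[43:43]
[44] read 'd'  n3⇒n3 ·f  emit P1@[44:44]
[45] read 'a'  n3⇒n0 ·f
[46] read 'd'  n0⇒n3  emit P1@[46:46]
[47] read 'c'  n3⇒n1 ·f
[48] read 'd'  n1⇒n2  emit P0@[47:48],P1@[48:48]
[49] read 'b'  n2⇒n4 ·f  emit P2@[48:49]
[50] read 'c'  n4⇒n1 ·f
[51] read 'd'  n1⇒n2  emit P0@[50:51],P1@[51:51]
[52] read 'b'  n2⇒n4 ·f  emit P2@[51:52]
[53] read 'c'  n4⇒n1 ·f
[54] read 'a'  n1⇒n0 ·f
[55] read 'b'  n0⇒n9
[56] read 'd'  n9⇒n10  emit P1@[56:56]
[57] read 'd'  n10⇒n3 ·f  emit P1@[57:57]
[58] read 'b'  n3⇒n4  emit P2@[57:58]
[59] read 'd'  n4⇒n13  emit P1@[59:59],P6@[57:59]
[60] read 'c'  n13⇒n1 ·f
[61] read 'c'  n1⇒n5  emit P3@[60:61]
[62] read 'c'  n5⇒n5 ·f  emit P3@[61:62]
[63] read 'b'  n5⇒n6 ·f
[64] read 'd'  n6⇒n10 ·f  emit P1@[64:64]
[65] read 'c'  n10⇒n1 ·f
[66] read 'b'  n1⇒n6

All matches (sorted): [[0,1],[1,1],[2,2],[3,1],[3,6],[4,1],[6,0],[6,1],[12,4],[15,3],[16,3],[17,0],[17,1],[19,0],[19,1],[24,3],[25,0],[25,1],[26,2],[27,1],[27,6],[31,3],[38,1],[39,2],[40,1],[40,5],[40,6],[41,1],[42,1],[43,1],[44,1],[46,1],[48,0],[48,1],[49,2],[51,0],[51,1],[52,2],[56,1],[57,1],[58,2],[59,1],[59,6],[61,3],[62,3],[64,1]]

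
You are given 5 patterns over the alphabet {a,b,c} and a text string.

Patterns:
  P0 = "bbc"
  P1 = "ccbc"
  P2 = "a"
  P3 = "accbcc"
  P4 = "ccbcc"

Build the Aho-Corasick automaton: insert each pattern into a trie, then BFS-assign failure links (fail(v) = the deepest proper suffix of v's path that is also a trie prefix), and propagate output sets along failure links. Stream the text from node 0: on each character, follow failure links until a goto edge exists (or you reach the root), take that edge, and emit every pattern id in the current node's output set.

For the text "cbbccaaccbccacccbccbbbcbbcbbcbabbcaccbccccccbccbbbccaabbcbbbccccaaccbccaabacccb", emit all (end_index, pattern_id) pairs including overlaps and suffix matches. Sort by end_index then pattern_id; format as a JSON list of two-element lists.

Build automaton:
Trie (insert patterns):
  n0 'ε': a→8 b→1 c→4
  n1 'b': b→2
  n2 'bb': c→3
  n3 'bbc': ·  [P0 ends]
  n4 'c': c→5
  n5 'cc': b→6
  n6 'ccb': c→7
  n7 'ccbc': c→14  [P1 ends]
  n8 'a': c→9  [P2 ends]
  n9 'ac': c→10
  n10 'acc': b→11
  n11 'accb': c→12
  n12 'accbc': c→13
  n13 'accbcc': ·  [P3 ends]
  n14 'ccbcc': ·  [P4 ends]

Failure links (BFS by depth):
  n1('b'): parent n0 fail=0; on 'b' 0 → fail=0;  out ∅∪∅=∅
  n4('c'): parent n0 fail=0; on 'c' 0 → fail=0;  out ∅∪∅=∅
  n8('a'): parent n0 fail=0; on 'a' 0 → fail=0;  out {2}∪∅={2}
  n2('bb'): parent n1 fail=0; on 'b' 0 → fail=1;  out ∅∪∅=∅
  n5('cc'): parent n4 fail=0; on 'c' 0 → fail=4;  out ∅∪∅=∅
  n9('ac'): parent n8 fail=0; on 'c' 0 → fail=4;  out ∅∪∅=∅
  n3('bbc'): parent n2 fail=1; on 'c' 1→0 → fail=4;  out {0}∪∅={0}
  n6('ccb'): parent n5 fail=4; on 'b' 4→0 → fail=1;  out ∅∪∅=∅
  n10('acc'): parent n9 fail=4; on 'c' 4 → fail=5;  out ∅∪∅=∅
  n7('ccbc'): parent n6 fail=1; on 'c' 1→0 → fail=4;  out {1}∪∅={1}
  n11('accb'): parent n10 fail=5; on 'b' 5 → fail=6;  out ∅∪∅=∅
  n12('accbc'): parent n11 fail=6; on 'c' 6 → fail=7;  out ∅∪{1}={1}
  n14('ccbcc'): parent n7 fail=4; on 'c' 4 → fail=5;  out {4}∪∅={4}
  n13('accbcc'): parent n12 fail=7; on 'c' 7 → fail=14;  out {3}∪{4}={3,4}

Scan:
pos 0 'c': at 4
pos 1 'b': at 1 (fail-walked)
pos 2 'b': at 2
pos 3 'c': at 3  ** P0@[1:3]
pos 4 'c': at 5 (fail-walked)
pos 5 'a': at 8 (fail-walked)  ** P2@[5:5]
pos 6 'a': at 8 (fail-walked)  ** P2@[6:6]
pos 7 'c': at 9
pos 8 'c': at 10
pos 9 'b': at 11
pos 10 'c': at 12  ** P1@[7:10]
pos 11 'c': at 13  ** P3@[6:11],P4@[7:11]
pos 12 'a': at 8 (fail-walked)  ** P2@[12:12]
pos 13 'c': at 9
pos 14 'c': at 10
pos 15 'c': at 5 (fail-walked)
pos 16 'b': at 6
pos 17 'c': at 7  ** P1@[14:17]
pos 18 'c': at 14  ** P4@[14:18]
pos 19 'b': at 6 (fail-walked)
pos 20 'b': at 2 (fail-walked)
pos 21 'b': at 2 (fail-walked)
pos 22 'c': at 3  ** P0@[20:22]
pos 23 'b': at 1 (fail-walked)
pos 24 'b': at 2
pos 25 'c': at 3  ** P0@[23:25]
pos 26 'b': at 1 (fail-walked)
pos 27 'b': at 2
pos 28 'c': at 3  ** P0@[26:28]
pos 29 'b': at 1 (fail-walked)
pos 30 'a': at 8 (fail-walked)  ** P2@[30:30]
pos 31 'b': at 1 (fail-walked)
pos 32 'b': at 2
pos 33 'c': at 3  ** P0@[31:33]
pos 34 'a': at 8 (fail-walked)  ** P2@[34:34]
pos 35 'c': at 9
pos 36 'c': at 10
pos 37 'b': at 11
pos 38 'c': at 12  ** P1@[35:38]
pos 39 'c': at 13  ** P3@[34:39],P4@[35:39]
pos 40 'c': at 5 (fail-walked)
pos 41 'c': at 5 (fail-walked)
pos 42 'c': at 5 (fail-walked)
pos 43 'c': at 5 (fail-walked)
pos 44 'b': at 6
pos 45 'c': at 7  ** P1@[42:45]
pos 46 'c': at 14  ** P4@[42:46]
pos 47 'b': at 6 (fail-walked)
pos 48 'b': at 2 (fail-walked)
pos 49 'b': at 2 (fail-walked)
pos 50 'c': at 3  ** P0@[48:50]
pos 51 'c': at 5 (fail-walked)
pos 52 'a': at 8 (fail-walked)  ** P2@[52:52]
pos 53 'a': at 8 (fail-walked)  ** P2@[53:53]
pos 54 'b': at 1 (fail-walked)
pos 55 'b': at 2
pos 56 'c': at 3  ** P0@[54:56]
pos 57 'b': at 1 (fail-walked)
pos 58 'b': at 2
pos 59 'b': at 2 (fail-walked)
pos 60 'c': at 3  ** P0@[58:60]
pos 61 'c': at 5 (fail-walked)
pos 62 'c': at 5 (fail-walked)
pos 63 'c': at 5 (fail-walked)
pos 64 'a': at 8 (fail-walked)  ** P2@[64:64]
pos 65 'a': at 8 (fail-walked)  ** P2@[65:65]
pos 66 'c': at 9
pos 67 'c': at 10
pos 68 'b': at 11
pos 69 'c': at 12  ** P1@[66:69]
pos 70 'c': at 13  ** P3@[65:70],P4@[66:70]
pos 71 'a': at 8 (fail-walked)  ** P2@[71:71]
pos 72 'a': at 8 (fail-walked)  ** P2@[72:72]
pos 73 'b': at 1 (fail-walked)
pos 74 'a': at 8 (fail-walked)  ** P2@[74:74]
pos 75 'c': at 9
pos 76 'c': at 10
pos 77 'c': at 5 (fail-walked)
pos 78 'b': at 6

Matches: [[3,0],[5,2],[6,2],[10,1],[11,3],[11,4],[12,2],[17,1],[18,4],[22,0],[25,0],[28,0],[30,2],[33,0],[34,2],[38,1],[39,3],[39,4],[45,1],[46,4],[50,0],[52,2],[53,2],[56,0],[60,0],[64,2],[65,2],[69,1],[70,3],[70,4],[71,2],[72,2],[74,2]]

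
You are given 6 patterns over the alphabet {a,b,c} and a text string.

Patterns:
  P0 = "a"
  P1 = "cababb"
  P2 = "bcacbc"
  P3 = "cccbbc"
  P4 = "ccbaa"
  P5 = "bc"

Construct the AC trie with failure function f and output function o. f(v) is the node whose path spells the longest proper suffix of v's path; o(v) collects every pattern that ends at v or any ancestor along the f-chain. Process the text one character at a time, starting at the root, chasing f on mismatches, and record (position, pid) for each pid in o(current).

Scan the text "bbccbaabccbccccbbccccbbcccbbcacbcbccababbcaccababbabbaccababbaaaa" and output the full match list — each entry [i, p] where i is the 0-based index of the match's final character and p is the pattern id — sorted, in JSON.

Construct AC machine:
Trie nodes:
  0='ε' goto a→1 b→8 c→2
  1='a' goto ·  ←P0
  2='c' goto a→3 c→14
  3='ca' goto b→4
  4='cab' goto a→5
  5='caba' goto b→6
  6='cabab' goto b→7
  7='cababb' goto ·  ←P1
  8='b' goto c→9
  9='bc' goto a→10  ←P5
  10='bca' goto c→11
  11='bcac' goto b→12
  12='bcacb' goto c→13
  13='bcacbc' goto ·  ←P2
  14='cc' goto b→19 c→15
  15='ccc' goto b→16
  16='cccb' goto b→17
  17='cccbb' goto c→18
  18='cccbbc' goto ·  ←P3
  19='ccb' goto a→20
  20='ccba' goto a→21
  21='ccbaa' goto ·  ←P4

Failure links (BFS by depth):
  n1('a'): parent n0 fail=0; on 'a' 0 → fail=0;  out {0}∪∅={0}
  n2('c'): parent n0 fail=0; on 'c' 0 → fail=0;  out ∅∪∅=∅
  n8('b'): parent n0 fail=0; on 'b' 0 → fail=0;  out ∅∪∅=∅
  n3('ca'): parent n2 fail=0; on 'a' 0 → fail=1;  out ∅∪{0}={0}
  n9('bc'): parent n8 fail=0; on 'c' 0 → fail=2;  out {5}∪∅={5}
  n14('cc'): parent n2 fail=0; on 'c' 0 → fail=2;  out ∅∪∅=∅
  n4('cab'): parent n3 fail=1; on 'b' 1→0 → fail=8;  out ∅∪∅=∅
  n10('bca'): parent n9 fail=2; on 'a' 2 → fail=3;  out ∅∪{0}={0}
  n15('ccc'): parent n14 fail=2; on 'c' 2 → fail=14;  out ∅∪∅=∅
  n19('ccb'): parent n14 fail=2; on 'b' 2→0 → fail=8;  out ∅∪∅=∅
  n5('caba'): parent n4 fail=8; on 'a' 8→0 → fail=1;  out ∅∪{0}={0}
  n11('bcac'): parent n10 fail=3; on 'c' 3→1→0 → fail=2;  out ∅∪∅=∅
  n16('cccb'): parent n15 fail=14; on 'b' 14 → fail=19;  out ∅∪∅=∅
  n20('ccba'): parent n19 fail=8; on 'a' 8→0 → fail=1;  out ∅∪{0}={0}
  n6('cabab'): parent n5 fail=1; on 'b' 1→0 → fail=8;  out ∅∪∅=∅
  n12('bcacb'): parent n11 fail=2; on 'b' 2→0 → fail=8;  out ∅∪∅=∅
  n17('cccbb'): parent n16 fail=19; on 'b' 19→8→0 → fail=8;  out ∅∪∅=∅
  n21('ccbaa'): parent n20 fail=1; on 'a' 1→0 → fail=1;  out {4}∪{0}={0,4}
  n7('cababb'): parent n6 fail=8; on 'b' 8→0 → fail=8;  out {1}∪∅={1}
  n13('bcacbc'): parent n12 fail=8; on 'c' 8 → fail=9;  out {2}∪{5}={2,5}
  n18('cccbbc'): parent n17 fail=8; on 'c' 8 → fail=9;  out {3}∪{5}={3,5}

Scan:
pos 0 'b': at 8
pos 1 'b': at 8 ·f
pos 2 'c': at 9  → match P5@[1:2]
pos 3 'c': at 14 ·f
pos 4 'b': at 19
pos 5 'a': at 20  → match P0@[5:5]
pos 6 'a': at 21  → match P0@[6:6],P4@[2:6]
pos 7 'b': at 8 ·f
pos 8 'c': at 9  → match P5@[7:8]
pos 9 'c': at 14 ·f
pos 10 'b': at 19
pos 11 'c': at 9 ·f  → match P5@[10:11]
pos 12 'c': at 14 ·f
pos 13 'c': at 15
pos 14 'c': at 15 ·f
pos 15 'b': at 16
pos 16 'b': at 17
pos 17 'c': at 18  → match P3@[12:17],P5@[16:17]
pos 18 'c': at 14 ·f
pos 19 'c': at 15
pos 20 'c': at 15 ·f
pos 21 'b': at 16
pos 22 'b': at 17
pos 23 'c': at 18  → match P3@[18:23],P5@[22:23]
pos 24 'c': at 14 ·f
pos 25 'c': at 15
pos 26 'b': at 16
pos 27 'b': at 17
pos 28 'c': at 18  → match P3@[23:28],P5@[27:28]
pos 29 'a': at 10 ·f  → match P0@[29:29]
pos 30 'c': at 11
pos 31 'b': at 12
pos 32 'c': at 13  → match P2@[27:32],P5@[31:32]
pos 33 'b': at 8 ·f
pos 34 'c': at 9  → match P5@[33:34]
pos 35 'c': at 14 ·f
pos 36 'a': at 3 ·f  → match P0@[36:36]
pos 37 'b': at 4
pos 38 'a': at 5  → match P0@[38:38]
pos 39 'b': at 6
pos 40 'b': at 7  → match P1@[35:40]
pos 41 'c': at 9 ·f  → match P5@[40:41]
pos 42 'a': at 10  → match P0@[42:42]
pos 43 'c': at 11
pos 44 'c': at 14 ·f
pos 45 'a': at 3 ·f  → match P0@[45:45]
pos 46 'b': at 4
pos 47 'a': at 5  → match P0@[47:47]
pos 48 'b': at 6
pos 49 'b': at 7  → match P1@[44:49]
pos 50 'a': at 1 ·f  → match P0@[50:50]
pos 51 'b': at 8 ·f
pos 52 'b': at 8 ·f
pos 53 'a': at 1 ·f  → match P0@[53:53]
pos 54 'c': at 2 ·f
pos 55 'c': at 14
pos 56 'a': at 3 ·f  → match P0@[56:56]
pos 57 'b': at 4
pos 58 'a': at 5  → match P0@[58:58]
pos 59 'b': at 6
pos 60 'b': at 7  → match P1@[55:60]
pos 61 'a': at 1 ·f  → match P0@[61:61]
pos 62 'a': at 1 ·f  → match P0@[62:62]
pos 63 'a': at 1 ·f  → match P0@[63:63]
pos 64 'a': at 1 ·f  → match P0@[64:64]

All matches (sorted): [[2,5],[5,0],[6,0],[6,4],[8,5],[11,5],[17,3],[17,5],[23,3],[23,5],[28,3],[28,5],[29,0],[32,2],[32,5],[34,5],[36,0],[38,0],[40,1],[41,5],[42,0],[45,0],[47,0],[49,1],[50,0],[53,0],[56,0],[58,0],[60,1],[61,0],[62,0],[63,0],[64,0]]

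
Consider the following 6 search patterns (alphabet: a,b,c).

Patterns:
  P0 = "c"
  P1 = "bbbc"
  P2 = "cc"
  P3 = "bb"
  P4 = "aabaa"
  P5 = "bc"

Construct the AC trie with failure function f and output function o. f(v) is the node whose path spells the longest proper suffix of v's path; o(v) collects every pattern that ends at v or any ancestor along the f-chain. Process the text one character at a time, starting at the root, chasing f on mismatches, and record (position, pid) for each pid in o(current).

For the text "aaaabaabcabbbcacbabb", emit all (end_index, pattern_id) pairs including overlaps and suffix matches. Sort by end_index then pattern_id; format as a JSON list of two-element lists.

Build:
Trie nodes:
  0='ε' goto a→7 b→2 c→1
  1='c' goto c→6  ←P0
  2='b' goto b→3 c→12
  3='bb' goto b→4  ←P3
  4='bbb' goto c→5
  5='bbbc' goto ·  ←P1
  6='cc' goto ·  ←P2
  7='a' goto a→8
  8='aa' goto b→9
  9='aab' goto a→10
  10='aaba' goto a→11
  11='aabaa' goto ·  ←P4
  12='bc' goto ·  ←P5

Failure links (BFS by depth):
  fail(1) 'c': from fail(0)=0 chase 'c': 0 ⇒ 0;  out={0}∪out(0)={0}
  fail(2) 'b': from fail(0)=0 chase 'b': 0 ⇒ 0;  out=∅∪out(0)=∅
  fail(7) 'a': from fail(0)=0 chase 'a': 0 ⇒ 0;  out=∅∪out(0)=∅
  fail(3) 'bb': from fail(2)=0 chase 'b': 0 ⇒ 2;  out={3}∪out(2)={3}
  fail(6) 'cc': from fail(1)=0 chase 'c': 0 ⇒ 1;  out={2}∪out(1)={0,2}
  fail(8) 'aa': from fail(7)=0 chase 'a': 0 ⇒ 7;  out=∅∪out(7)=∅
  fail(12) 'bc': from fail(2)=0 chase 'c': 0 ⇒ 1;  out={5}∪out(1)={0,5}
  fail(4) 'bbb': from fail(3)=2 chase 'b': 2 ⇒ 3;  out=∅∪out(3)={3}
  fail(9) 'aab': from fail(8)=7 chase 'b': 7→0 ⇒ 2;  out=∅∪out(2)=∅
  fail(5) 'bbbc': from fail(4)=3 chase 'c': 3→2 ⇒ 12;  out={1}∪out(12)={0,1,5}
  fail(10) 'aaba': from fail(9)=2 chase 'a': 2→0 ⇒ 7;  out=∅∪out(7)=∅
  fail(11) 'aabaa': from fail(10)=7 chase 'a': 7 ⇒ 8;  out={4}∪out(8)={4}

Run:
[0] read 'a'  n0⇒n7
[1] read 'a'  n7⇒n8
[2] read 'a'  n8⇒n8 (fail-walked)
[3] read 'a'  n8⇒n8 (fail-walked)
[4] read 'b'  n8⇒n9
[5] read 'a'  n9⇒n10
[6] read 'a'  n10⇒n11  emit P4@[2:6]
[7] read 'b'  n11⇒n9 (fail-walked)
[8] read 'c'  n9⇒n12 (fail-walked)  emit P0@[8:8],P5@[7:8]
[9] read 'a'  n12⇒n7 (fail-walked)
[10] read 'b'  n7⇒n2 (fail-walked)
[11] read 'b'  n2⇒n3  emit P3@[10:11]
[12] read 'b'  n3⇒n4  emit P3@[11:12]
[13] read 'c'  n4⇒n5  emit P0@[13:13],P1@[10:13],P5@[12:13]
[14] read 'a'  n5⇒n7 (fail-walked)
[15] read 'c'  n7⇒n1 (fail-walked)  emit P0@[15:15]
[16] read 'b'  n1⇒n2 (fail-walked)
[17] read 'a'  n2⇒n7 (fail-walked)
[18] read 'b'  n7⇒n2 (fail-walked)
[19] read 'b'  n2⇒n3  emit P3@[18:19]

Result: [[6,4],[8,0],[8,5],[11,3],[12,3],[13,0],[13,1],[13,5],[15,0],[19,3]]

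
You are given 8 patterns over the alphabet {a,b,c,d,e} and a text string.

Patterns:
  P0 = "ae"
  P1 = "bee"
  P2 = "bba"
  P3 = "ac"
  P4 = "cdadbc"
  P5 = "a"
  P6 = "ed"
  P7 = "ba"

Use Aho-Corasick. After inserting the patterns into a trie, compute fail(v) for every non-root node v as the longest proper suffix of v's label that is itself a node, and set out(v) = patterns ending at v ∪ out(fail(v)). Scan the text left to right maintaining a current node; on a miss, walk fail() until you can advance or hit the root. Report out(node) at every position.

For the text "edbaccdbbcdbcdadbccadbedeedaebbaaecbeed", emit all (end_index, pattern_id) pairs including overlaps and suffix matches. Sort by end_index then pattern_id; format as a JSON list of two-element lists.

Construct AC machine:
Trie nodes:
  n0 'ε': a→1 b→3 c→9 e→15
  n1 'a': c→8 e→2  [P5 ends]
  n2 'ae': ·  [P0 ends]
  n3 'b': a→17 b→6 e→4
  n4 'be': e→5
  n5 'bee': ·  [P1 ends]
  n6 'bb': a→7
  n7 'bba': ·  [P2 ends]
  n8 'ac': ·  [P3 ends]
  n9 'c': d→10
  n10 'cd': a→11
  n11 'cda': d→12
  n12 'cdad': b→13
  n13 'cdadb': c→14
  n14 'cdadbc': ·  [P4 ends]
  n15 'e': d→16
  n16 'ed': ·  [P6 ends]
  n17 'ba': ·  [P7 ends]

Failure links (BFS by depth):
  n1('a'): parent n0 fail=0; on 'a' 0 → fail=0;  out {5}∪∅={5}
  n3('b'): parent n0 fail=0; on 'b' 0 → fail=0;  out ∅∪∅=∅
  n9('c'): parent n0 fail=0; on 'c' 0 → fail=0;  out ∅∪∅=∅
  n15('e'): parent n0 fail=0; on 'e' 0 → fail=0;  out ∅∪∅=∅
  n2('ae'): parent n1 fail=0; on 'e' 0 → fail=15;  out {0}∪∅={0}
  n4('be'): parent n3 fail=0; on 'e' 0 → fail=15;  out ∅∪∅=∅
  n6('bb'): parent n3 fail=0; on 'b' 0 → fail=3;  out ∅∪∅=∅
  n8('ac'): parent n1 fail=0; on 'c' 0 → fail=9;  out {3}∪∅={3}
  n10('cd'): parent n9 fail=0; on 'd' 0 → fail=0;  out ∅∪∅=∅
  n16('ed'): parent n15 fail=0; on 'd' 0 → fail=0;  out {6}∪∅={6}
  n17('ba'): parent n3 fail=0; on 'a' 0 → fail=1;  out {7}∪{5}={5,7}
  n5('bee'): parent n4 fail=15; on 'e' 15→0 → fail=15;  out {1}∪∅={1}
  n7('bba'): parent n6 fail=3; on 'a' 3 → fail=17;  out {2}∪{5,7}={2,5,7}
  n11('cda'): parent n10 fail=0; on 'a' 0 → fail=1;  out ∅∪{5}={5}
  n12('cdad'): parent n11 fail=1; on 'd' 1→0 → fail=0;  out ∅∪∅=∅
  n13('cdadb'): parent n12 fail=0; on 'b' 0 → fail=3;  out ∅∪∅=∅
  n14('cdadbc'): parent n13 fail=3; on 'c' 3→0 → fail=9;  out {4}∪∅={4}

Text stream:
pos 0 'e': at 15
pos 1 'd': at 16  ** P6@[0:1]
pos 2 'b': at 3 (via fail)
pos 3 'a': at 17  ** P5@[3:3],P7@[2:3]
pos 4 'c': at 8 (via fail)  ** P3@[3:4]
pos 5 'c': at 9 (via fail)
pos 6 'd': at 10
pos 7 'b': at 3 (via fail)
pos 8 'b': at 6
pos 9 'c': at 9 (via fail)
pos 10 'd': at 10
pos 11 'b': at 3 (via fail)
pos 12 'c': at 9 (via fail)
pos 13 'd': at 10
pos 14 'a': at 11  ** P5@[14:14]
pos 15 'd': at 12
pos 16 'b': at 13
pos 17 'c': at 14  ** P4@[12:17]
pos 18 'c': at 9 (via fail)
pos 19 'a': at 1 (via fail)  ** P5@[19:19]
pos 20 'd': at 0 (via fail)
pos 21 'b': at 3
pos 22 'e': at 4
pos 23 'd': at 16 (via fail)  ** P6@[22:23]
pos 24 'e': at 15 (via fail)
pos 25 'e': at 15 (via fail)
pos 26 'd': at 16  ** P6@[25:26]
pos 27 'a': at 1 (via fail)  ** P5@[27:27]
pos 28 'e': at 2  ** P0@[27:28]
pos 29 'b': at 3 (via fail)
pos 30 'b': at 6
pos 31 'a': at 7  ** P2@[29:31],P5@[31:31],P7@[30:31]
pos 32 'a': at 1 (via fail)  ** P5@[32:32]
pos 33 'e': at 2  ** P0@[32:33]
pos 34 'c': at 9 (via fail)
pos 35 'b': at 3 (via fail)
pos 36 'e': at 4
pos 37 'e': at 5  ** P1@[35:37]
pos 38 'd': at 16 (via fail)  ** P6@[37:38]

All matches (sorted): [[1,6],[3,5],[3,7],[4,3],[14,5],[17,4],[19,5],[23,6],[26,6],[27,5],[28,0],[31,2],[31,5],[31,7],[32,5],[33,0],[37,1],[38,6]]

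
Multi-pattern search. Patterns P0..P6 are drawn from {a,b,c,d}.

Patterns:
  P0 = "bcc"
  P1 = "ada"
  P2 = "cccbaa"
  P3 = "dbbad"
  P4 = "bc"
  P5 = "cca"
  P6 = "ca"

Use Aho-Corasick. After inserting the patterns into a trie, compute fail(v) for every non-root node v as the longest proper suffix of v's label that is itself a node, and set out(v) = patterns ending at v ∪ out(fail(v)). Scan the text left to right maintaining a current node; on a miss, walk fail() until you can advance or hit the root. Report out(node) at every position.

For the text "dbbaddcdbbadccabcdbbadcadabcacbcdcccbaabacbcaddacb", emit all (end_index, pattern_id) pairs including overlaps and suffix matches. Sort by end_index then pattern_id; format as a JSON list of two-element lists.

Construct AC machine:
Trie nodes:
  0='ε' goto a→4 b→1 c→7 d→13
  1='b' goto c→2
  2='bc' goto c→3  [P4 ends]
  3='bcc' goto ·  [P0 ends]
  4='a' goto d→5
  5='ad' goto a→6
  6='ada' goto ·  [P1 ends]
  7='c' goto a→19 c→8
  8='cc' goto a→18 c→9
  9='ccc' goto b→10
  10='cccb' goto a→11
  11='cccba' goto a→12
  12='cccbaa' goto ·  [P2 ends]
  13='d' goto b→14
  14='db' goto b→15
  15='dbb' goto a→16
  16='dbba' goto d→17
  17='dbbad' goto ·  [P3 ends]
  18='cca' goto ·  [P5 ends]
  19='ca' goto ·  [P6 ends]

BFS fail/out derivation:
  n1('b'): parent n0 fail=0; on 'b' 0 → fail=0;  out ∅∪∅=∅
  n4('a'): parent n0 fail=0; on 'a' 0 → fail=0;  out ∅∪∅=∅
  n7('c'): parent n0 fail=0; on 'c' 0 → fail=0;  out ∅∪∅=∅
  n13('d'): parent n0 fail=0; on 'd' 0 → fail=0;  out ∅∪∅=∅
  n2('bc'): parent n1 fail=0; on 'c' 0 → fail=7;  out {4}∪∅={4}
  n5('ad'): parent n4 fail=0; on 'd' 0 → fail=13;  out ∅∪∅=∅
  n8('cc'): parent n7 fail=0; on 'c' 0 → fail=7;  out ∅∪∅=∅
  n14('db'): parent n13 fail=0; on 'b' 0 → fail=1;  out ∅∪∅=∅
  n19('ca'): parent n7 fail=0; on 'a' 0 → fail=4;  out {6}∪∅={6}
  n3('bcc'): parent n2 fail=7; on 'c' 7 → fail=8;  out {0}∪∅={0}
  n6('ada'): parent n5 fail=13; on 'a' 13→0 → fail=4;  out {1}∪∅={1}
  n9('ccc'): parent n8 fail=7; on 'c' 7 → fail=8;  out ∅∪∅=∅
  n15('dbb'): parent n14 fail=1; on 'b' 1→0 → fail=1;  out ∅∪∅=∅
  n18('cca'): parent n8 fail=7; on 'a' 7 → fail=19;  out {5}∪{6}={5,6}
  n10('cccb'): parent n9 fail=8; on 'b' 8→7→0 → fail=1;  out ∅∪∅=∅
  n16('dbba'): parent n15 fail=1; on 'a' 1→0 → fail=4;  out ∅∪∅=∅
  n11('cccba'): parent n10 fail=1; on 'a' 1→0 → fail=4;  out ∅∪∅=∅
  n17('dbbad'): parent n16 fail=4; on 'd' 4 → fail=5;  out {3}∪∅={3}
  n12('cccbaa'): parent n11 fail=4; on 'a' 4→0 → fail=4;  out {2}∪∅={2}

Scan:
pos 0 'd': at 13
pos 1 'b': at 14
pos 2 'b': at 15
pos 3 'a': at 16
pos 4 'd': at 17  ** P3@[0:4]
pos 5 'd': at 13 (fail-walked)
pos 6 'c': at 7 (fail-walked)
pos 7 'd': at 13 (fail-walked)
pos 8 'b': at 14
pos 9 'b': at 15
pos 10 'a': at 16
pos 11 'd': at 17  ** P3@[7:11]
pos 12 'c': at 7 (fail-walked)
pos 13 'c': at 8
pos 14 'a': at 18  ** P5@[12:14],P6@[13:14]
pos 15 'b': at 1 (fail-walked)
pos 16 'c': at 2  ** P4@[15:16]
pos 17 'd': at 13 (fail-walked)
pos 18 'b': at 14
pos 19 'b': at 15
pos 20 'a': at 16
pos 21 'd': at 17  ** P3@[17:21]
pos 22 'c': at 7 (fail-walked)
pos 23 'a': at 19  ** P6@[22:23]
pos 24 'd': at 5 (fail-walked)
pos 25 'a': at 6  ** P1@[23:25]
pos 26 'b': at 1 (fail-walked)
pos 27 'c': at 2  ** P4@[26:27]
pos 28 'a': at 19 (fail-walked)  ** P6@[27:28]
pos 29 'c': at 7 (fail-walked)
pos 30 'b': at 1 (fail-walked)
pos 31 'c': at 2  ** P4@[30:31]
pos 32 'd': at 13 (fail-walked)
pos 33 'c': at 7 (fail-walked)
pos 34 'c': at 8
pos 35 'c': at 9
pos 36 'b': at 10
pos 37 'a': at 11
pos 38 'a': at 12  ** P2@[33:38]
pos 39 'b': at 1 (fail-walked)
pos 40 'a': at 4 (fail-walked)
pos 41 'c': at 7 (fail-walked)
pos 42 'b': at 1 (fail-walked)
pos 43 'c': at 2  ** P4@[42:43]
pos 44 'a': at 19 (fail-walked)  ** P6@[43:44]
pos 45 'd': at 5 (fail-walked)
pos 46 'd': at 13 (fail-walked)
pos 47 'a': at 4 (fail-walked)
pos 48 'c': at 7 (fail-walked)
pos 49 'b': at 1 (fail-walked)

Matches: [[4,3],[11,3],[14,5],[14,6],[16,4],[21,3],[23,6],[25,1],[27,4],[28,6],[31,4],[38,2],[43,4],[44,6]]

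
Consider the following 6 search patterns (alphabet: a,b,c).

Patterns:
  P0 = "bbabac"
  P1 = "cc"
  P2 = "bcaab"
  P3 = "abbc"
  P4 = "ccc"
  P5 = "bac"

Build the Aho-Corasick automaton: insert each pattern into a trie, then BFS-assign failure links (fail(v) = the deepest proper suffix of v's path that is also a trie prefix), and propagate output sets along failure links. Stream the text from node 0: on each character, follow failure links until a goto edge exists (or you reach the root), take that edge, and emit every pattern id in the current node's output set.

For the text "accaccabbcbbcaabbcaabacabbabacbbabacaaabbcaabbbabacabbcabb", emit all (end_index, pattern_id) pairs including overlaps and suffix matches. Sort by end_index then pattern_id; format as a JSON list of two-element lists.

Build:
Trie (insert patterns):
  0='ε' goto a→13 b→1 c→7
  1='b' goto a→18 b→2 c→9
  2='bb' goto a→3
  3='bba' goto b→4
  4='bbab' goto a→5
  5='bbaba' goto c→6
  6='bbabac' goto ·  [P0 ends]
  7='c' goto c→8
  8='cc' goto c→17  [P1 ends]
  9='bc' goto a→10
  10='bca' goto a→11
  11='bcaa' goto b→12
  12='bcaab' goto ·  [P2 ends]
  13='a' goto b→14
  14='ab' goto b→15
  15='abb' goto c→16
  16='abbc' goto ·  [P3 ends]
  17='ccc' goto ·  [P4 ends]
  18='ba' goto c→19
  19='bac' goto ·  [P5 ends]

BFS fail/out derivation:
  n1('b'): parent n0 fail=0; on 'b' 0 → fail=0;  out ∅∪∅=∅
  n7('c'): parent n0 fail=0; on 'c' 0 → fail=0;  out ∅∪∅=∅
  n13('a'): parent n0 fail=0; on 'a' 0 → fail=0;  out ∅∪∅=∅
  n2('bb'): parent n1 fail=0; on 'b' 0 → fail=1;  out ∅∪∅=∅
  n8('cc'): parent n7 fail=0; on 'c' 0 → fail=7;  out {1}∪∅={1}
  n9('bc'): parent n1 fail=0; on 'c' 0 → fail=7;  out ∅∪∅=∅
  n14('ab'): parent n13 fail=0; on 'b' 0 → fail=1;  out ∅∪∅=∅
  n18('ba'): parent n1 fail=0; on 'a' 0 → fail=13;  out ∅∪∅=∅
  n3('bba'): parent n2 fail=1; on 'a' 1 → fail=18;  out ∅∪∅=∅
  n10('bca'): parent n9 fail=7; on 'a' 7→0 → fail=13;  out ∅∪∅=∅
  n15('abb'): parent n14 fail=1; on 'b' 1 → fail=2;  out ∅∪∅=∅
  n17('ccc'): parent n8 fail=7; on 'c' 7 → fail=8;  out {4}∪{1}={1,4}
  n19('bac'): parent n18 fail=13; on 'c' 13→0 → fail=7;  out {5}∪∅={5}
  n4('bbab'): parent n3 fail=18; on 'b' 18→13 → fail=14;  out ∅∪∅=∅
  n11('bcaa'): parent n10 fail=13; on 'a' 13→0 → fail=13;  out ∅∪∅=∅
  n16('abbc'): parent n15 fail=2; on 'c' 2→1 → fail=9;  out {3}∪∅={3}
  n5('bbaba'): parent n4 fail=14; on 'a' 14→1 → fail=18;  out ∅∪∅=∅
  n12('bcaab'): parent n11 fail=13; on 'b' 13 → fail=14;  out {2}∪∅={2}
  n6('bbabac'): parent n5 fail=18; on 'c' 18 → fail=19;  out {0}∪{5}={0,5}

Scan:
i=0 'a': node 0→13
i=1 'c': node 13→7 (via fail)
i=2 'c': node 7→8  → match P1@[1:2]
i=3 'a': node 8→13 (via fail)
i=4 'c': node 13→7 (via fail)
i=5 'c': node 7→8  → match P1@[4:5]
i=6 'a': node 8→13 (via fail)
i=7 'b': node 13→14
i=8 'b': node 14→15
i=9 'c': node 15→16  → match P3@[6:9]
i=10 'b': node 16→1 (via fail)
i=11 'b': node 1→2
i=12 'c': node 2→9 (via fail)
i=13 'a': node 9→10
i=14 'a': node 10→11
i=15 'b': node 11→12  → match P2@[11:15]
i=16 'b': node 12→15 (via fail)
i=17 'c': node 15→16  → match P3@[14:17]
i=18 'a': node 16→10 (via fail)
i=19 'a': node 10→11
i=20 'b': node 11→12  → match P2@[16:20]
i=21 'a': node 12→18 (via fail)
i=22 'c': node 18→19  → match P5@[20:22]
i=23 'a': node 19→13 (via fail)
i=24 'b': node 13→14
i=25 'b': node 14→15
i=26 'a': node 15→3 (via fail)
i=27 'b': node 3→4
i=28 'a': node 4→5
i=29 'c': node 5→6  → match P0@[24:29],P5@[27:29]
i=30 'b': node 6→1 (via fail)
i=31 'b': node 1→2
i=32 'a': node 2→3
i=33 'b': node 3→4
i=34 'a': node 4→5
i=35 'c': node 5→6  → match P0@[30:35],P5@[33:35]
i=36 'a': node 6→13 (via fail)
i=37 'a': node 13→13 (via fail)
i=38 'a': node 13→13 (via fail)
i=39 'b': node 13→14
i=40 'b': node 14→15
i=41 'c': node 15→16  → match P3@[38:41]
i=42 'a': node 16→10 (via fail)
i=43 'a': node 10→11
i=44 'b': node 11→12  → match P2@[40:44]
i=45 'b': node 12→15 (via fail)
i=46 'b': node 15→2 (via fail)
i=47 'a': node 2→3
i=48 'b': node 3→4
i=49 'a': node 4→5
i=50 'c': node 5→6  → match P0@[45:50],P5@[48:50]
i=51 'a': node 6→13 (via fail)
i=52 'b': node 13→14
i=53 'b': node 14→15
i=54 'c': node 15→16  → match P3@[51:54]
i=55 'a': node 16→10 (via fail)
i=56 'b': node 10→14 (via fail)
i=57 'b': node 14→15

Matches: [[2,1],[5,1],[9,3],[15,2],[17,3],[20,2],[22,5],[29,0],[29,5],[35,0],[35,5],[41,3],[44,2],[50,0],[50,5],[54,3]]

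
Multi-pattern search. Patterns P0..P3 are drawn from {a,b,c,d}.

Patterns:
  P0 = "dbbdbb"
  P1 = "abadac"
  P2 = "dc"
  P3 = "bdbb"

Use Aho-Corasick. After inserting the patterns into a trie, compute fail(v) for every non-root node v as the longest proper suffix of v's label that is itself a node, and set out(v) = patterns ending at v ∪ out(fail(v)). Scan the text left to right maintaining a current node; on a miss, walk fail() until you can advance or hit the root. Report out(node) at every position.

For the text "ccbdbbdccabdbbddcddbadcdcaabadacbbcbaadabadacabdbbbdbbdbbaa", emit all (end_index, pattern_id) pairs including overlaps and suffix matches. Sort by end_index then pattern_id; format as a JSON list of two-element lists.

Build:
Trie nodes:
  n0 'ε': a→7 b→14 d→1
  n1 'd': b→2 c→13
  n2 'db': b→3
  n3 'dbb': d→4
  n4 'dbbd': b→5
  n5 'dbbdb': b→6
  n6 'dbbdbb': ·  ←P0
  n7 'a': b→8
  n8 'ab': a→9
  n9 'aba': d→10
  n10 'abad': a→11
  n11 'abada': c→12
  n12 'abadac': ·  ←P1
  n13 'dc': ·  ←P2
  n14 'b': d→15
  n15 'bd': b→16
  n16 'bdb': b→17
  n17 'bdbb': ·  ←P3

BFS fail/out derivation:
  n1('d'): parent n0 fail=0; on 'd' 0 → fail=0;  out ∅∪∅=∅
  n7('a'): parent n0 fail=0; on 'a' 0 → fail=0;  out ∅∪∅=∅
  n14('b'): parent n0 fail=0; on 'b' 0 → fail=0;  out ∅∪∅=∅
  n2('db'): parent n1 fail=0; on 'b' 0 → fail=14;  out ∅∪∅=∅
  n8('ab'): parent n7 fail=0; on 'b' 0 → fail=14;  out ∅∪∅=∅
  n13('dc'): parent n1 fail=0; on 'c' 0 → fail=0;  out {2}∪∅={2}
  n15('bd'): parent n14 fail=0; on 'd' 0 → fail=1;  out ∅∪∅=∅
  n3('dbb'): parent n2 fail=14; on 'b' 14→0 → fail=14;  out ∅∪∅=∅
  n9('aba'): parent n8 fail=14; on 'a' 14→0 → fail=7;  out ∅∪∅=∅
  n16('bdb'): parent n15 fail=1; on 'b' 1 → fail=2;  out ∅∪∅=∅
  n4('dbbd'): parent n3 fail=14; on 'd' 14 → fail=15;  out ∅∪∅=∅
  n10('abad'): parent n9 fail=7; on 'd' 7→0 → fail=1;  out ∅∪∅=∅
  n17('bdbb'): parent n16 fail=2; on 'b' 2 → fail=3;  out {3}∪∅={3}
  n5('dbbdb'): parent n4 fail=15; on 'b' 15 → fail=16;  out ∅∪∅=∅
  n11('abada'): parent n10 fail=1; on 'a' 1→0 → fail=7;  out ∅∪∅=∅
  n6('dbbdbb'): parent n5 fail=16; on 'b' 16 → fail=17;  out {0}∪{3}={0,3}
  n12('abadac'): parent n11 fail=7; on 'c' 7→0 → fail=0;  out {1}∪∅={1}

Run:
i=0 'c': node 0→0
i=1 'c': node 0→0
i=2 'b': node 0→14
i=3 'd': node 14→15
i=4 'b': node 15→16
i=5 'b': node 16→17  ** P3@[2:5]
i=6 'd': node 17→4 ·f
i=7 'c': node 4→13 ·f  ** P2@[6:7]
i=8 'c': node 13→0 ·f
i=9 'a': node 0→7
i=10 'b': node 7→8
i=11 'd': node 8→15 ·f
i=12 'b': node 15→16
i=13 'b': node 16→17  ** P3@[10:13]
i=14 'd': node 17→4 ·f
i=15 'd': node 4→1 ·f
i=16 'c': node 1→13  ** P2@[15:16]
i=17 'd': node 13→1 ·f
i=18 'd': node 1→1 ·f
i=19 'b': node 1→2
i=20 'a': node 2→7 ·f
i=21 'd': node 7→1 ·f
i=22 'c': node 1→13  ** P2@[21:22]
i=23 'd': node 13→1 ·f
i=24 'c': node 1→13  ** P2@[23:24]
i=25 'a': node 13→7 ·f
i=26 'a': node 7→7 ·f
i=27 'b': node 7→8
i=28 'a': node 8→9
i=29 'd': node 9→10
i=30 'a': node 10→11
i=31 'c': node 11→12  ** P1@[26:31]
i=32 'b': node 12→14 ·f
i=33 'b': node 14→14 ·f
i=34 'c': node 14→0 ·f
i=35 'b': node 0→14
i=36 'a': node 14→7 ·f
i=37 'a': node 7→7 ·f
i=38 'd': node 7→1 ·f
i=39 'a': node 1→7 ·f
i=40 'b': node 7→8
i=41 'a': node 8→9
i=42 'd': node 9→10
i=43 'a': node 10→11
i=44 'c': node 11→12  ** P1@[39:44]
i=45 'a': node 12→7 ·f
i=46 'b': node 7→8
i=47 'd': node 8→15 ·f
i=48 'b': node 15→16
i=49 'b': node 16→17  ** P3@[46:49]
i=50 'b': node 17→14 ·f
i=51 'd': node 14→15
i=52 'b': node 15→16
i=53 'b': node 16→17  ** P3@[50:53]
i=54 'd': node 17→4 ·f
i=55 'b': node 4→5
i=56 'b': node 5→6  ** P0@[51:56],P3@[53:56]
i=57 'a': node 6→7 ·f
i=58 'a': node 7→7 ·f

All matches (sorted): [[5,3],[7,2],[13,3],[16,2],[22,2],[24,2],[31,1],[44,1],[49,3],[53,3],[56,0],[56,3]]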